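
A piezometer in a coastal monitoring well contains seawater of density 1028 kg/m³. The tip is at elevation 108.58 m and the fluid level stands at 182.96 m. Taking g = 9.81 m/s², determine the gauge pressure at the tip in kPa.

Pressure head ψ = h − z = 182.96 − 108.58 = 74.38 m.
P = ρgψ = 1028 × 9.81 × 74.38 = 750098 Pa ≈ 750 kPa.

P ≈ 750 kPa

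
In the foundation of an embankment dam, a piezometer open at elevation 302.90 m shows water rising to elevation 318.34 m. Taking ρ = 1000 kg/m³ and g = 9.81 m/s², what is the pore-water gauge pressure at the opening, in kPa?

P ≈ 151 kPa

Pressure head ψ = h − z = 318.34 − 302.90 = 15.44 m.
P = ρgψ = 1000 × 9.81 × 15.44 = 151466 Pa ≈ 151 kPa.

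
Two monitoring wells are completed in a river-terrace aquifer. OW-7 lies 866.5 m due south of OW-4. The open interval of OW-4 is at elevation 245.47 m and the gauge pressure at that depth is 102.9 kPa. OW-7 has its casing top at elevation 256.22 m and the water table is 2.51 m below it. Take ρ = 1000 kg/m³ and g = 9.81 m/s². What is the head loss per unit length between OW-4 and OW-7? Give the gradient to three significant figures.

Pressure head at OW-4: ψ = P/(ρg) = 102.9×1000 / (1000 × 9.81) = 10.49 m.
Total head at OW-4: h = z + ψ = 245.47 + 10.49 = 255.96 m.
Total head at OW-7: h = 256.22 − 2.51 = 253.71 m.
Head difference: h(OW-4) − h(OW-7) = 255.96 − 253.71 = 2.25 m.
Hydraulic gradient: i = |Δh| / L = 2.25 / 866.5 = 0.00260.

i ≈ 0.00260 m/m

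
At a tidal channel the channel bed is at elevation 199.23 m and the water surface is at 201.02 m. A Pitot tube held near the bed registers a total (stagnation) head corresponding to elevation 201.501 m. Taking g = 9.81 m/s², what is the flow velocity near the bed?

v ≈ 3.07 m/s

Near the bed, under hydrostatic conditions, the piezometric head (z + ψ) equals the free-surface elevation, 201.02 m.
Velocity head = total − piezometric = 201.501 − 201.02 = 0.481 m.
v = √(2g·h_v) = √(2 × 9.81 × 0.481) = 3.07 m/s.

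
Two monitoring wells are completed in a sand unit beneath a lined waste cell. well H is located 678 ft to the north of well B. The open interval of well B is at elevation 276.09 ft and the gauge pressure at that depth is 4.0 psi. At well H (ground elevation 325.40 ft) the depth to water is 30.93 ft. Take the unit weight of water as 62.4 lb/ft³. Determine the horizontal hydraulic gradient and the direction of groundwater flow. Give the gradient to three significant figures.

Pressure head at well B: ψ = 144·P/γ = 144 × 4.0 / 62.4 = 9.23 ft.
Total head at well B: h = z + ψ = 276.09 + 9.23 = 285.32 ft.
Total head at well H: h = 325.40 − 30.93 = 294.47 ft.
Head difference: h(well B) − h(well H) = 285.32 − 294.47 = -9.15 ft.
Hydraulic gradient: i = |Δh| / L = 9.15 / 678 = 0.0135.
Flow is from higher to lower head: from well H toward well B, i.e. toward the south.

i ≈ 0.0135; groundwater flows toward the south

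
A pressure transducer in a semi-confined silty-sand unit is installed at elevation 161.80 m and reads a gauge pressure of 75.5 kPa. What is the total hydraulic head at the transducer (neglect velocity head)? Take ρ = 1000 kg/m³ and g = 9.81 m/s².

h ≈ 169.50 m

ψ = P/(ρg) = 75.5×1000 / (1000 × 9.81) = 7.70 m.
h = z + ψ = 161.80 + 7.70 = 169.50 m.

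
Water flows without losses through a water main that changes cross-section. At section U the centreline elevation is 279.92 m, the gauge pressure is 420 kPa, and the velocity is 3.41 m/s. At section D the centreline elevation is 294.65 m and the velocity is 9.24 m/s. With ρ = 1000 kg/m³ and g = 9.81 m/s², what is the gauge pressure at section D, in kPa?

Pressure head at U: ψ₁ = P₁/(ρg) = 420×1000 / (1000 × 9.81) = 42.81 m.
Velocity heads: v₁²/2g = 3.41²/19.62 = 0.593 m; v₂²/2g = 9.24²/19.62 = 4.352 m.
Total head H = z₁ + ψ₁ + v₁²/2g = 279.92 + 42.81 + 0.593 = 323.32 m.
ψ₂ = H − z₂ − v₂²/2g = 323.32 − 294.65 − 4.352 = 24.32 m.
P₂ = ρgψ₂ = 1000 × 9.81 × 24.32 ≈ 239 kPa.

P₂ ≈ 239 kPa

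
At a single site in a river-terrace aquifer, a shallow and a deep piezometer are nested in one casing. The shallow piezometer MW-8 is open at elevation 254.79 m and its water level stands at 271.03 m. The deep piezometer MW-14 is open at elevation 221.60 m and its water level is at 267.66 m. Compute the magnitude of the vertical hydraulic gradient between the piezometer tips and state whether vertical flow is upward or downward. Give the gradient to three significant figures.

|i_v| ≈ 0.102; vertical flow is downward

Total head at MW-8: h = 271.03 m (water level in the standpipe).
Total head at MW-14: h = 267.66 m.
Δh = h(MW-8) − h(MW-14) = 271.03 − 267.66 = 3.37 m.
Vertical separation Δz = 254.79 − 221.60 = 33.19 m.
|i_v| = |Δh| / Δz = 3.37 / 33.19 = 0.102.
Head is higher in the shallow piezometer, so vertical flow is downward (recharge condition).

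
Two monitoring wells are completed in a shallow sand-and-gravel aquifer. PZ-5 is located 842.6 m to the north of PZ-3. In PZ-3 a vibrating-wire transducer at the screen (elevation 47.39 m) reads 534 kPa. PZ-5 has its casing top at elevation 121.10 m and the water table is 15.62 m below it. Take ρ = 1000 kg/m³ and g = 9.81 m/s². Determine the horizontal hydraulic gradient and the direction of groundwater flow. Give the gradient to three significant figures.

i ≈ 0.00434; groundwater flows toward the south

Pressure head at PZ-3: ψ = P/(ρg) = 534×1000 / (1000 × 9.81) = 54.43 m.
Total head at PZ-3: h = z + ψ = 47.39 + 54.43 = 101.82 m.
Total head at PZ-5: h = 121.10 − 15.62 = 105.48 m.
Head difference: h(PZ-3) − h(PZ-5) = 101.82 − 105.48 = -3.66 m.
Hydraulic gradient: i = |Δh| / L = 3.66 / 842.6 = 0.00434.
Flow is from higher to lower head: from PZ-5 toward PZ-3, i.e. toward the south.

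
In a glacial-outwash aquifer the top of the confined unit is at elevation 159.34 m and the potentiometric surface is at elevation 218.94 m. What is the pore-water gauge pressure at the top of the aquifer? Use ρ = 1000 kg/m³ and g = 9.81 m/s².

P ≈ 585 kPa

Pressure head at the aquifer top: ψ = h − z = 218.94 − 159.34 = 59.60 m.
P = ρgψ = 1000 × 9.81 × 59.60 = 584676 Pa ≈ 585 kPa.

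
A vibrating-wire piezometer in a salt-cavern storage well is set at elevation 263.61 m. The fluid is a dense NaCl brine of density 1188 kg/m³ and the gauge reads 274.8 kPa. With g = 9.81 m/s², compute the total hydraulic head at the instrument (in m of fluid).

ψ = P/(ρg) = 274.8×1000 / (1188 × 9.81) = 23.58 m.
h = z + ψ = 263.61 + 23.58 = 287.19 m.

h ≈ 287.19 m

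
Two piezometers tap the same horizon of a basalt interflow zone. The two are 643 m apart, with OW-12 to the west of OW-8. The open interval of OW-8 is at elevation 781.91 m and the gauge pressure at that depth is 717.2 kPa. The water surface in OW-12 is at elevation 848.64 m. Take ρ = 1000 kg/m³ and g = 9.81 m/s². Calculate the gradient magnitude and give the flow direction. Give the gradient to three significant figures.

Pressure head at OW-8: ψ = P/(ρg) = 717.2×1000 / (1000 × 9.81) = 73.11 m.
Total head at OW-8: h = z + ψ = 781.91 + 73.11 = 855.02 m.
Total head at OW-12: h = 848.64 m (water level in the piezometer is the total head).
Head difference: h(OW-8) − h(OW-12) = 855.02 − 848.64 = 6.38 m.
Hydraulic gradient: i = |Δh| / L = 6.38 / 643 = 0.00992.
Flow is from higher to lower head: from OW-8 toward OW-12, i.e. toward the west.

i ≈ 0.00992; groundwater flows toward the west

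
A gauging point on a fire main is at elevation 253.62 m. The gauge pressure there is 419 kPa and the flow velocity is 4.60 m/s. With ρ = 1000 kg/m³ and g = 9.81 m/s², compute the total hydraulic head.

h ≈ 297.41 m

Pressure head ψ = P/(ρg) = 419×1000 / (1000 × 9.81) = 42.71 m.
Velocity head = v²/(2g) = 4.60² / (2 × 9.81) = 1.078 m.
h = z + ψ + v²/(2g) = 253.62 + 42.71 + 1.078 = 297.41 m.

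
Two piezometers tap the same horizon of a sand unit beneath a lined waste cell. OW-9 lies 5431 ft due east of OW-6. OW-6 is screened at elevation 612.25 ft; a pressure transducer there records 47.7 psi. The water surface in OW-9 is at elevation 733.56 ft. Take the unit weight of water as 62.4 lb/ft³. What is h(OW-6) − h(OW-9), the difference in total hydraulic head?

Δh ≈ -11.23 ft

Pressure head at OW-6: ψ = 144·P/γ = 144 × 47.7 / 62.4 = 110.08 ft.
Total head at OW-6: h = z + ψ = 612.25 + 110.08 = 722.33 ft.
Total head at OW-9: h = 733.56 ft (water level in the piezometer is the total head).
Head difference: h(OW-6) − h(OW-9) = 722.33 − 733.56 = -11.23 ft.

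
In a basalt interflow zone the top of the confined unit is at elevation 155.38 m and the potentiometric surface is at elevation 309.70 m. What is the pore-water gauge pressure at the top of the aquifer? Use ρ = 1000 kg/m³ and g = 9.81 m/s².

Pressure head at the aquifer top: ψ = h − z = 309.70 − 155.38 = 154.32 m.
P = ρgψ = 1000 × 9.81 × 154.32 = 1513879 Pa ≈ 1510 kPa.

P ≈ 1510 kPa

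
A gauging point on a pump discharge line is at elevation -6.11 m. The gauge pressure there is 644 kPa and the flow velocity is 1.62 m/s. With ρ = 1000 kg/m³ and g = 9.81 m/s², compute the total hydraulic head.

Pressure head ψ = P/(ρg) = 644×1000 / (1000 × 9.81) = 65.65 m.
Velocity head = v²/(2g) = 1.62² / (2 × 9.81) = 0.134 m.
h = z + ψ + v²/(2g) = -6.11 + 65.65 + 0.134 = 59.67 m.

h ≈ 59.67 m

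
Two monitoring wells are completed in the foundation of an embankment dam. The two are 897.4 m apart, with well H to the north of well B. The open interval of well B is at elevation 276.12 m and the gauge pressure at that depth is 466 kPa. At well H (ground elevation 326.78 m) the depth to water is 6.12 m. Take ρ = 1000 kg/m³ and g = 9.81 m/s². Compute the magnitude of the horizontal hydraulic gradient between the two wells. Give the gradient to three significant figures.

i ≈ 0.00330

Pressure head at well B: ψ = P/(ρg) = 466×1000 / (1000 × 9.81) = 47.50 m.
Total head at well B: h = z + ψ = 276.12 + 47.50 = 323.62 m.
Total head at well H: h = 326.78 − 6.12 = 320.66 m.
Head difference: h(well B) − h(well H) = 323.62 − 320.66 = 2.96 m.
Hydraulic gradient: i = |Δh| / L = 2.96 / 897.4 = 0.00330.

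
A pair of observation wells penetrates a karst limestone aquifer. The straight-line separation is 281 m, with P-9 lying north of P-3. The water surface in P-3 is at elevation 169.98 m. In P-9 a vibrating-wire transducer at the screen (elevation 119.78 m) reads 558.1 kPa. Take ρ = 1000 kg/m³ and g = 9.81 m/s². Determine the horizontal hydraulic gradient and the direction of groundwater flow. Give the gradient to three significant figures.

Total head at P-3: h = 169.98 m (water level in the piezometer is the total head).
Pressure head at P-9: ψ = P/(ρg) = 558.1×1000 / (1000 × 9.81) = 56.89 m.
Total head at P-9: h = z + ψ = 119.78 + 56.89 = 176.67 m.
Head difference: h(P-3) − h(P-9) = 169.98 − 176.67 = -6.69 m.
Hydraulic gradient: i = |Δh| / L = 6.69 / 281 = 0.0238.
Flow is from higher to lower head: from P-9 toward P-3, i.e. toward the south.

i ≈ 0.0238; groundwater flows toward the south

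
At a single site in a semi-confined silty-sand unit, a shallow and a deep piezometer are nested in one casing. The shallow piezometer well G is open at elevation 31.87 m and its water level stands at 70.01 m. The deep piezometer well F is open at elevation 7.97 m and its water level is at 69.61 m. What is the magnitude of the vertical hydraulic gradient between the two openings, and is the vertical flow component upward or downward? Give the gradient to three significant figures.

Total head at well G: h = 70.01 m (water level in the standpipe).
Total head at well F: h = 69.61 m.
Δh = h(well G) − h(well F) = 70.01 − 69.61 = 0.40 m.
Vertical separation Δz = 31.87 − 7.97 = 23.90 m.
|i_v| = |Δh| / Δz = 0.40 / 23.90 = 0.0167.
Head is higher in the shallow piezometer, so vertical flow is downward (recharge condition).

|i_v| ≈ 0.0167; vertical flow is downward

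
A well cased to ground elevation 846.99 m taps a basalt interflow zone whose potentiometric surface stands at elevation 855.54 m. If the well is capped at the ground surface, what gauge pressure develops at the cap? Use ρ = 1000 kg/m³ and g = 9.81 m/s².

Head above the cap: Δh = 855.54 − 846.99 = 8.55 m.
P = ρgΔh = 1000 × 9.81 × 8.55 = 83876 Pa ≈ 83.9 kPa.

P ≈ 83.9 kPa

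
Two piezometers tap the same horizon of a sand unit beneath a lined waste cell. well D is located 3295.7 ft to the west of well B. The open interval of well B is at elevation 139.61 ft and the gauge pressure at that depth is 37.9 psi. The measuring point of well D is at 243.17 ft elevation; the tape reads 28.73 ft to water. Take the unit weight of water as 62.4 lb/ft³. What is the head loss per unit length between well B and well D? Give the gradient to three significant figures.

Pressure head at well B: ψ = 144·P/γ = 144 × 37.9 / 62.4 = 87.46 ft.
Total head at well B: h = z + ψ = 139.61 + 87.46 = 227.07 ft.
Total head at well D: h = 243.17 − 28.73 = 214.44 ft.
Head difference: h(well B) − h(well D) = 227.07 − 214.44 = 12.63 ft.
Hydraulic gradient: i = |Δh| / L = 12.63 / 3295.7 = 0.00383.

i ≈ 0.00383 ft/ft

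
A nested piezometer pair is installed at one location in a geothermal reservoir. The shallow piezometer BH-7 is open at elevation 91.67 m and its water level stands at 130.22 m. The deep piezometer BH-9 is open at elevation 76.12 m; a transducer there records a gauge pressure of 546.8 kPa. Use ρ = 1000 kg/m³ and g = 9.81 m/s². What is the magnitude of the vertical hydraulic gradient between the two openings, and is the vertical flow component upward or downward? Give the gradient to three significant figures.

Total head at BH-7: h = 130.22 m (water level in the standpipe).
Pressure head at BH-9: ψ = P/(ρg) = 546.8×1000 / (1000 × 9.81) = 55.74 m.
Total head at BH-9: h = z + ψ = 76.12 + 55.74 = 131.86 m.
Δh = h(BH-7) − h(BH-9) = 130.22 − 131.86 = -1.64 m.
Vertical separation Δz = 91.67 − 76.12 = 15.55 m.
|i_v| = |Δh| / Δz = 1.64 / 15.55 = 0.105.
Head is higher in the deep piezometer, so vertical flow is upward (discharge condition).

|i_v| ≈ 0.105; vertical flow is upward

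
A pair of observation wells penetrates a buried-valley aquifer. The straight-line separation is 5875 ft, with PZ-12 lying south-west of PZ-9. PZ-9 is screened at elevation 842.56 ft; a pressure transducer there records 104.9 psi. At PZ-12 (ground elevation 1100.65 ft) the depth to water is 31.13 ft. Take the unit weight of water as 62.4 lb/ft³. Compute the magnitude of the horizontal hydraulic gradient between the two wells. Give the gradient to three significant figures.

i ≈ 0.00257

Pressure head at PZ-9: ψ = 144·P/γ = 144 × 104.9 / 62.4 = 242.08 ft.
Total head at PZ-9: h = z + ψ = 842.56 + 242.08 = 1084.64 ft.
Total head at PZ-12: h = 1100.65 − 31.13 = 1069.52 ft.
Head difference: h(PZ-9) − h(PZ-12) = 1084.64 − 1069.52 = 15.12 ft.
Hydraulic gradient: i = |Δh| / L = 15.12 / 5875 = 0.00257.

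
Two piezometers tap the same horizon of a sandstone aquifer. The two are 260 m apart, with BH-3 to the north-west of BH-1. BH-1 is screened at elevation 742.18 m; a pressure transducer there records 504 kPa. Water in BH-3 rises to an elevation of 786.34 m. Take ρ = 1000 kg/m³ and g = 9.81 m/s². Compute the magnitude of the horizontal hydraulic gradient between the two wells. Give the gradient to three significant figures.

Pressure head at BH-1: ψ = P/(ρg) = 504×1000 / (1000 × 9.81) = 51.38 m.
Total head at BH-1: h = z + ψ = 742.18 + 51.38 = 793.56 m.
Total head at BH-3: h = 786.34 m (water level in the piezometer is the total head).
Head difference: h(BH-1) − h(BH-3) = 793.56 − 786.34 = 7.22 m.
Hydraulic gradient: i = |Δh| / L = 7.22 / 260 = 0.0278.

i ≈ 0.0278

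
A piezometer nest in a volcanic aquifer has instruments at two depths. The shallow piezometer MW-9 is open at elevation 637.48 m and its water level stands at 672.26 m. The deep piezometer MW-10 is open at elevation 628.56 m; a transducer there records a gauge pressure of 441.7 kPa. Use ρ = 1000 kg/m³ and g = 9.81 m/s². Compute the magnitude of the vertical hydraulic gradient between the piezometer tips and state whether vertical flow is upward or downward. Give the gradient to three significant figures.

Total head at MW-9: h = 672.26 m (water level in the standpipe).
Pressure head at MW-10: ψ = P/(ρg) = 441.7×1000 / (1000 × 9.81) = 45.03 m.
Total head at MW-10: h = z + ψ = 628.56 + 45.03 = 673.59 m.
Δh = h(MW-9) − h(MW-10) = 672.26 − 673.59 = -1.33 m.
Vertical separation Δz = 637.48 − 628.56 = 8.92 m.
|i_v| = |Δh| / Δz = 1.33 / 8.92 = 0.149.
Head is higher in the deep piezometer, so vertical flow is upward (discharge condition).

|i_v| ≈ 0.149; vertical flow is upward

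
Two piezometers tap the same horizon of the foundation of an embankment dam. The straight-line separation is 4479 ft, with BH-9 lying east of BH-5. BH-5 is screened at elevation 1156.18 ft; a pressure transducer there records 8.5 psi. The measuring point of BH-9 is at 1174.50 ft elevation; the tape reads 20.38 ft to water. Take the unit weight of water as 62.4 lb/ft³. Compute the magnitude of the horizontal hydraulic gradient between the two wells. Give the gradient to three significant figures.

Pressure head at BH-5: ψ = 144·P/γ = 144 × 8.5 / 62.4 = 19.62 ft.
Total head at BH-5: h = z + ψ = 1156.18 + 19.62 = 1175.80 ft.
Total head at BH-9: h = 1174.50 − 20.38 = 1154.12 ft.
Head difference: h(BH-5) − h(BH-9) = 1175.80 − 1154.12 = 21.68 ft.
Hydraulic gradient: i = |Δh| / L = 21.68 / 4479 = 0.00484.

i ≈ 0.00484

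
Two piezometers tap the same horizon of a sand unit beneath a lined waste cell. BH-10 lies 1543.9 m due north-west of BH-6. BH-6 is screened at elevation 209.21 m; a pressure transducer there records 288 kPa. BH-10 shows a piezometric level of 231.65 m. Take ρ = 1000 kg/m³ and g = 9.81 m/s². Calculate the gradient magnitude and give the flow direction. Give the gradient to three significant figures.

Pressure head at BH-6: ψ = P/(ρg) = 288×1000 / (1000 × 9.81) = 29.36 m.
Total head at BH-6: h = z + ψ = 209.21 + 29.36 = 238.57 m.
Total head at BH-10: h = 231.65 m (water level in the piezometer is the total head).
Head difference: h(BH-6) − h(BH-10) = 238.57 − 231.65 = 6.92 m.
Hydraulic gradient: i = |Δh| / L = 6.92 / 1543.9 = 0.00448.
Flow is from higher to lower head: from BH-6 toward BH-10, i.e. toward the north-west.

i ≈ 0.00448; groundwater flows toward the north-west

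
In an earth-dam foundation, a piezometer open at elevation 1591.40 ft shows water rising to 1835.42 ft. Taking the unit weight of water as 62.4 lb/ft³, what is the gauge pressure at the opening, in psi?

P ≈ 106 psi

Pressure head ψ = h − z = 1835.42 − 1591.40 = 244.02 ft.
P = γ·ψ / 144 = 62.4 × 244.02 / 144 = 106 psi.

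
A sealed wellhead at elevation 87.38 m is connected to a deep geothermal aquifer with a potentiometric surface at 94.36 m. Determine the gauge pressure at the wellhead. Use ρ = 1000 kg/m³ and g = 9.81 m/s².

Head above the cap: Δh = 94.36 − 87.38 = 6.98 m.
P = ρgΔh = 1000 × 9.81 × 6.98 = 68474 Pa ≈ 68.5 kPa.

P ≈ 68.5 kPa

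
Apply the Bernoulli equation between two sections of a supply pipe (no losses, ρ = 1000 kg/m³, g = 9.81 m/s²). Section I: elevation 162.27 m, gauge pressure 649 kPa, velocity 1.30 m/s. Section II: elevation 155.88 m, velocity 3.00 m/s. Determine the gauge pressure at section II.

Pressure head at I: ψ₁ = P₁/(ρg) = 649×1000 / (1000 × 9.81) = 66.16 m.
Velocity heads: v₁²/2g = 1.30²/19.62 = 0.086 m; v₂²/2g = 3.00²/19.62 = 0.459 m.
Total head H = z₁ + ψ₁ + v₁²/2g = 162.27 + 66.16 + 0.086 = 228.52 m.
ψ₂ = H − z₂ − v₂²/2g = 228.52 − 155.88 − 0.459 = 72.18 m.
P₂ = ρgψ₂ = 1000 × 9.81 × 72.18 ≈ 708 kPa.

P₂ ≈ 708 kPa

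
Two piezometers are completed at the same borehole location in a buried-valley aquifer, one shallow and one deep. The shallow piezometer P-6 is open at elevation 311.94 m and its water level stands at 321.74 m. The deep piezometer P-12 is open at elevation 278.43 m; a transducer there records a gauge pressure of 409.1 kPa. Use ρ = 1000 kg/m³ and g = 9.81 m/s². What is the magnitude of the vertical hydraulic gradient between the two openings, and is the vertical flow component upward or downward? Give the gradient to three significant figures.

|i_v| ≈ 0.0480; vertical flow is downward

Total head at P-6: h = 321.74 m (water level in the standpipe).
Pressure head at P-12: ψ = P/(ρg) = 409.1×1000 / (1000 × 9.81) = 41.70 m.
Total head at P-12: h = z + ψ = 278.43 + 41.70 = 320.13 m.
Δh = h(P-6) − h(P-12) = 321.74 − 320.13 = 1.61 m.
Vertical separation Δz = 311.94 − 278.43 = 33.51 m.
|i_v| = |Δh| / Δz = 1.61 / 33.51 = 0.0480.
Head is higher in the shallow piezometer, so vertical flow is downward (recharge condition).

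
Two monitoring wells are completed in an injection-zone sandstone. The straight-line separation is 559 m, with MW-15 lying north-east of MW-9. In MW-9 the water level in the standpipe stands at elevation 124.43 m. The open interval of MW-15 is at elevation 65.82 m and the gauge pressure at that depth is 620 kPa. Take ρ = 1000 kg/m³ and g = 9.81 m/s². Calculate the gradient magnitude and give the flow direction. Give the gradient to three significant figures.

Total head at MW-9: h = 124.43 m (water level in the piezometer is the total head).
Pressure head at MW-15: ψ = P/(ρg) = 620×1000 / (1000 × 9.81) = 63.20 m.
Total head at MW-15: h = z + ψ = 65.82 + 63.20 = 129.02 m.
Head difference: h(MW-9) − h(MW-15) = 124.43 − 129.02 = -4.59 m.
Hydraulic gradient: i = |Δh| / L = 4.59 / 559 = 0.00821.
Flow is from higher to lower head: from MW-15 toward MW-9, i.e. toward the south-west.

i ≈ 0.00821; groundwater flows toward the south-west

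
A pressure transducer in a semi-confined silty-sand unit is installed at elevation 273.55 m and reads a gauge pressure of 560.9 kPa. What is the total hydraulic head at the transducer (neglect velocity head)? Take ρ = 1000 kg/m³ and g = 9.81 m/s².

ψ = P/(ρg) = 560.9×1000 / (1000 × 9.81) = 57.18 m.
h = z + ψ = 273.55 + 57.18 = 330.73 m.

h ≈ 330.73 m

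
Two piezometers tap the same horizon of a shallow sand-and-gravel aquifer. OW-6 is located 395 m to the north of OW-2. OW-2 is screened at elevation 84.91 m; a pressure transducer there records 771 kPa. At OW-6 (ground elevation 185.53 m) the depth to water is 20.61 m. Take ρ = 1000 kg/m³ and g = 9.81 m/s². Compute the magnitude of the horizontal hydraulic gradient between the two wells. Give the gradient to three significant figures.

Pressure head at OW-2: ψ = P/(ρg) = 771×1000 / (1000 × 9.81) = 78.59 m.
Total head at OW-2: h = z + ψ = 84.91 + 78.59 = 163.50 m.
Total head at OW-6: h = 185.53 − 20.61 = 164.92 m.
Head difference: h(OW-2) − h(OW-6) = 163.50 − 164.92 = -1.42 m.
Hydraulic gradient: i = |Δh| / L = 1.42 / 395 = 0.00359.

i ≈ 0.00359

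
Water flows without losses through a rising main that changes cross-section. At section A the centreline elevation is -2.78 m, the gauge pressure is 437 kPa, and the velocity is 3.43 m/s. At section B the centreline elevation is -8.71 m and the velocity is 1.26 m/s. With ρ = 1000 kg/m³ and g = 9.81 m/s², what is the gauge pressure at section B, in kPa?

P₂ ≈ 500 kPa

Pressure head at A: ψ₁ = P₁/(ρg) = 437×1000 / (1000 × 9.81) = 44.55 m.
Velocity heads: v₁²/2g = 3.43²/19.62 = 0.600 m; v₂²/2g = 1.26²/19.62 = 0.081 m.
Total head H = z₁ + ψ₁ + v₁²/2g = -2.78 + 44.55 + 0.600 = 42.37 m.
ψ₂ = H − z₂ − v₂²/2g = 42.37 − (-8.71) − 0.081 = 51.00 m.
P₂ = ρgψ₂ = 1000 × 9.81 × 51.00 ≈ 500 kPa.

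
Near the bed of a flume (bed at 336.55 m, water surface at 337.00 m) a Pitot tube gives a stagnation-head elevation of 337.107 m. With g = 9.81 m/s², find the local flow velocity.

Near the bed, under hydrostatic conditions, the piezometric head (z + ψ) equals the free-surface elevation, 337.00 m.
Velocity head = total − piezometric = 337.107 − 337.00 = 0.107 m.
v = √(2g·h_v) = √(2 × 9.81 × 0.107) = 1.45 m/s.

v ≈ 1.45 m/s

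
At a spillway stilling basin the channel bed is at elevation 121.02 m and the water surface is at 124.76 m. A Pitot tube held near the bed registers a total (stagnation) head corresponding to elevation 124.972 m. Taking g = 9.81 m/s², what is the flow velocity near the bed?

v ≈ 2.04 m/s

Near the bed, under hydrostatic conditions, the piezometric head (z + ψ) equals the free-surface elevation, 124.76 m.
Velocity head = total − piezometric = 124.972 − 124.76 = 0.212 m.
v = √(2g·h_v) = √(2 × 9.81 × 0.212) = 2.04 m/s.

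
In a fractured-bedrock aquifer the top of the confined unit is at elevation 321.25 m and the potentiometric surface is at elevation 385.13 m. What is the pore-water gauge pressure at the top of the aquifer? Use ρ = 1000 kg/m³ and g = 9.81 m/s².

Pressure head at the aquifer top: ψ = h − z = 385.13 − 321.25 = 63.88 m.
P = ρgψ = 1000 × 9.81 × 63.88 = 626663 Pa ≈ 627 kPa.

P ≈ 627 kPa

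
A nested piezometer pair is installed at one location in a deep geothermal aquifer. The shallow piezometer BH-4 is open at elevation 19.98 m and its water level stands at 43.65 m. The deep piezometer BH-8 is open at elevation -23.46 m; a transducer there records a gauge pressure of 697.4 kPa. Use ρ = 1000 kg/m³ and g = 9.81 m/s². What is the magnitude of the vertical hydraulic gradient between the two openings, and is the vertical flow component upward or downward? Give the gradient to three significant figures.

Total head at BH-4: h = 43.65 m (water level in the standpipe).
Pressure head at BH-8: ψ = P/(ρg) = 697.4×1000 / (1000 × 9.81) = 71.09 m.
Total head at BH-8: h = z + ψ = -23.46 + 71.09 = 47.63 m.
Δh = h(BH-4) − h(BH-8) = 43.65 − 47.63 = -3.98 m.
Vertical separation Δz = 19.98 − (-23.46) = 43.44 m.
|i_v| = |Δh| / Δz = 3.98 / 43.44 = 0.0916.
Head is higher in the deep piezometer, so vertical flow is upward (discharge condition).

|i_v| ≈ 0.0916; vertical flow is upward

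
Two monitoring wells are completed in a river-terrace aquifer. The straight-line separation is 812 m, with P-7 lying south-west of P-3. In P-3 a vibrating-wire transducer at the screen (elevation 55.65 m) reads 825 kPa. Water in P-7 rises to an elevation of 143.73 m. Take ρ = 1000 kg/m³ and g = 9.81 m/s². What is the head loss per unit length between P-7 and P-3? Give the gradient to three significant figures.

Pressure head at P-3: ψ = P/(ρg) = 825×1000 / (1000 × 9.81) = 84.10 m.
Total head at P-3: h = z + ψ = 55.65 + 84.10 = 139.75 m.
Total head at P-7: h = 143.73 m (water level in the piezometer is the total head).
Head difference: h(P-3) − h(P-7) = 139.75 − 143.73 = -3.98 m.
Hydraulic gradient: i = |Δh| / L = 3.98 / 812 = 0.00490.

i ≈ 0.00490 m/m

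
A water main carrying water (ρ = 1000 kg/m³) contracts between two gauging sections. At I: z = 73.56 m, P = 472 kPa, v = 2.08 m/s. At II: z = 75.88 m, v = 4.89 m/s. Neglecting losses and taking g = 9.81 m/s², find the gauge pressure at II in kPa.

Pressure head at I: ψ₁ = P₁/(ρg) = 472×1000 / (1000 × 9.81) = 48.11 m.
Velocity heads: v₁²/2g = 2.08²/19.62 = 0.221 m; v₂²/2g = 4.89²/19.62 = 1.219 m.
Total head H = z₁ + ψ₁ + v₁²/2g = 73.56 + 48.11 + 0.221 = 121.89 m.
ψ₂ = H − z₂ − v₂²/2g = 121.89 − 75.88 − 1.219 = 44.79 m.
P₂ = ρgψ₂ = 1000 × 9.81 × 44.79 ≈ 439 kPa.

P₂ ≈ 439 kPa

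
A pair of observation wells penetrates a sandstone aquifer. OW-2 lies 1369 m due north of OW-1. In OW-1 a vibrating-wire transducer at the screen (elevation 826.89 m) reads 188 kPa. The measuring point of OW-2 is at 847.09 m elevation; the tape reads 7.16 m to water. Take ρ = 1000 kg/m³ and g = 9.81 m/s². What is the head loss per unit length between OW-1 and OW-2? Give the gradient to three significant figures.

Pressure head at OW-1: ψ = P/(ρg) = 188×1000 / (1000 × 9.81) = 19.16 m.
Total head at OW-1: h = z + ψ = 826.89 + 19.16 = 846.05 m.
Total head at OW-2: h = 847.09 − 7.16 = 839.93 m.
Head difference: h(OW-1) − h(OW-2) = 846.05 − 839.93 = 6.12 m.
Hydraulic gradient: i = |Δh| / L = 6.12 / 1369 = 0.00447.

i ≈ 0.00447 m/m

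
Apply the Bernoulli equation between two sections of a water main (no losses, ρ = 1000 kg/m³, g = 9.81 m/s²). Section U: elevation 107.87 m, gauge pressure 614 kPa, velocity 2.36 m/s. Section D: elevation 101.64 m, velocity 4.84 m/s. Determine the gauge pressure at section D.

P₂ ≈ 666 kPa

Pressure head at U: ψ₁ = P₁/(ρg) = 614×1000 / (1000 × 9.81) = 62.59 m.
Velocity heads: v₁²/2g = 2.36²/19.62 = 0.284 m; v₂²/2g = 4.84²/19.62 = 1.194 m.
Total head H = z₁ + ψ₁ + v₁²/2g = 107.87 + 62.59 + 0.284 = 170.74 m.
ψ₂ = H − z₂ − v₂²/2g = 170.74 − 101.64 − 1.194 = 67.91 m.
P₂ = ρgψ₂ = 1000 × 9.81 × 67.91 ≈ 666 kPa.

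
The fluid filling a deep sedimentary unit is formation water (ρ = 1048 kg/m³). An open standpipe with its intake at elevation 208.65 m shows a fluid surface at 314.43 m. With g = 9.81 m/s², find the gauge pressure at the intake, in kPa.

Pressure head ψ = h − z = 314.43 − 208.65 = 105.78 m.
P = ρgψ = 1048 × 9.81 × 105.78 = 1087511 Pa ≈ 1090 kPa.

P ≈ 1090 kPa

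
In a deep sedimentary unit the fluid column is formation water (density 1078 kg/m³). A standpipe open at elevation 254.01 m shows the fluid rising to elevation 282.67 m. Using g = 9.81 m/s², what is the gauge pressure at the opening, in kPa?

P ≈ 303 kPa

Pressure head ψ = h − z = 282.67 − 254.01 = 28.66 m.
P = ρgψ = 1078 × 9.81 × 28.66 = 303085 Pa ≈ 303 kPa.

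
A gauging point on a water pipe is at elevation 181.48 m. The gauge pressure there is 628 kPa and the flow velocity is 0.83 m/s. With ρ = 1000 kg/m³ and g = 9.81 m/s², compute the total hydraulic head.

h ≈ 245.53 m

Pressure head ψ = P/(ρg) = 628×1000 / (1000 × 9.81) = 64.02 m.
Velocity head = v²/(2g) = 0.83² / (2 × 9.81) = 0.035 m.
h = z + ψ + v²/(2g) = 181.48 + 64.02 + 0.035 = 245.53 m.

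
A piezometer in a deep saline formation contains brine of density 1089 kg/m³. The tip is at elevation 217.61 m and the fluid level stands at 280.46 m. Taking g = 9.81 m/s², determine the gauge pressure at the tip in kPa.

P ≈ 671 kPa

Pressure head ψ = h − z = 280.46 − 217.61 = 62.85 m.
P = ρgψ = 1089 × 9.81 × 62.85 = 671432 Pa ≈ 671 kPa.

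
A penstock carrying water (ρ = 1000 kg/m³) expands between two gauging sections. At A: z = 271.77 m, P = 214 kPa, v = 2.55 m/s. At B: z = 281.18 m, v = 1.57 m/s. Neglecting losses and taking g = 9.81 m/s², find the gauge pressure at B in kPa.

Pressure head at A: ψ₁ = P₁/(ρg) = 214×1000 / (1000 × 9.81) = 21.81 m.
Velocity heads: v₁²/2g = 2.55²/19.62 = 0.331 m; v₂²/2g = 1.57²/19.62 = 0.126 m.
Total head H = z₁ + ψ₁ + v₁²/2g = 271.77 + 21.81 + 0.331 = 293.91 m.
ψ₂ = H − z₂ − v₂²/2g = 293.91 − 281.18 − 0.126 = 12.60 m.
P₂ = ρgψ₂ = 1000 × 9.81 × 12.60 ≈ 124 kPa.

P₂ ≈ 124 kPa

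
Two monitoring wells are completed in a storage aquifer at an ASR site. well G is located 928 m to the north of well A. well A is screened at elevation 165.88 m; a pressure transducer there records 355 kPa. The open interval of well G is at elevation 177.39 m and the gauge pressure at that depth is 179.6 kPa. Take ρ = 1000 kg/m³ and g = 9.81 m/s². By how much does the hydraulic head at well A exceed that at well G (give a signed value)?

Δh ≈ 6.37 m

Pressure head at well A: ψ = P/(ρg) = 355×1000 / (1000 × 9.81) = 36.19 m.
Total head at well A: h = z + ψ = 165.88 + 36.19 = 202.07 m.
Pressure head at well G: ψ = P/(ρg) = 179.6×1000 / (1000 × 9.81) = 18.31 m.
Total head at well G: h = z + ψ = 177.39 + 18.31 = 195.70 m.
Head difference: h(well A) − h(well G) = 202.07 − 195.70 = 6.37 m.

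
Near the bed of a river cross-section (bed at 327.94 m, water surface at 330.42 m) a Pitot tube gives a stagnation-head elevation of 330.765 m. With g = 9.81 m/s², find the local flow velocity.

Near the bed, under hydrostatic conditions, the piezometric head (z + ψ) equals the free-surface elevation, 330.42 m.
Velocity head = total − piezometric = 330.765 − 330.42 = 0.345 m.
v = √(2g·h_v) = √(2 × 9.81 × 0.345) = 2.60 m/s.

v ≈ 2.60 m/s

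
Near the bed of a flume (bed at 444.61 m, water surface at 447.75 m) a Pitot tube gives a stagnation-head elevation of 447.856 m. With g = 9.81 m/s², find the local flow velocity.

v ≈ 1.44 m/s

Near the bed, under hydrostatic conditions, the piezometric head (z + ψ) equals the free-surface elevation, 447.75 m.
Velocity head = total − piezometric = 447.856 − 447.75 = 0.106 m.
v = √(2g·h_v) = √(2 × 9.81 × 0.106) = 1.44 m/s.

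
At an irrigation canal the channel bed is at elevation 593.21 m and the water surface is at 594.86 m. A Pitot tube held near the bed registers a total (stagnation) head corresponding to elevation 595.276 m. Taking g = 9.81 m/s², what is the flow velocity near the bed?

v ≈ 2.86 m/s

Near the bed, under hydrostatic conditions, the piezometric head (z + ψ) equals the free-surface elevation, 594.86 m.
Velocity head = total − piezometric = 595.276 − 594.86 = 0.416 m.
v = √(2g·h_v) = √(2 × 9.81 × 0.416) = 2.86 m/s.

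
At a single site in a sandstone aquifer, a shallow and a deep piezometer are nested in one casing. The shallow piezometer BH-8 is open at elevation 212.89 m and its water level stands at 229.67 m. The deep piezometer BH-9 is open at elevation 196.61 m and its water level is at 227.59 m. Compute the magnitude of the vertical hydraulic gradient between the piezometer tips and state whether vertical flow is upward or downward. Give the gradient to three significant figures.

Total head at BH-8: h = 229.67 m (water level in the standpipe).
Total head at BH-9: h = 227.59 m.
Δh = h(BH-8) − h(BH-9) = 229.67 − 227.59 = 2.08 m.
Vertical separation Δz = 212.89 − 196.61 = 16.28 m.
|i_v| = |Δh| / Δz = 2.08 / 16.28 = 0.128.
Head is higher in the shallow piezometer, so vertical flow is downward (recharge condition).

|i_v| ≈ 0.128; vertical flow is downward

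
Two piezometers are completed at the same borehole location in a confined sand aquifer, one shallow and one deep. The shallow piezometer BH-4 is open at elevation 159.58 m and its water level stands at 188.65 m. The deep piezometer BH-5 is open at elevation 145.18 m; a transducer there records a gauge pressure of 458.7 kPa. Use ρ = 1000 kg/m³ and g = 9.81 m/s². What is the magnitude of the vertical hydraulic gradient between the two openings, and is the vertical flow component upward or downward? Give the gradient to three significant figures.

|i_v| ≈ 0.228; vertical flow is upward

Total head at BH-4: h = 188.65 m (water level in the standpipe).
Pressure head at BH-5: ψ = P/(ρg) = 458.7×1000 / (1000 × 9.81) = 46.76 m.
Total head at BH-5: h = z + ψ = 145.18 + 46.76 = 191.94 m.
Δh = h(BH-4) − h(BH-5) = 188.65 − 191.94 = -3.29 m.
Vertical separation Δz = 159.58 − 145.18 = 14.40 m.
|i_v| = |Δh| / Δz = 3.29 / 14.40 = 0.228.
Head is higher in the deep piezometer, so vertical flow is upward (discharge condition).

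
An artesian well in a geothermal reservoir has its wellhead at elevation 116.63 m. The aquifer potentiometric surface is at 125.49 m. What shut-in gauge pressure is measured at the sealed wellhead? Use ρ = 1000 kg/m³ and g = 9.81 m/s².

P ≈ 86.9 kPa

Head above the cap: Δh = 125.49 − 116.63 = 8.86 m.
P = ρgΔh = 1000 × 9.81 × 8.86 = 86917 Pa ≈ 86.9 kPa.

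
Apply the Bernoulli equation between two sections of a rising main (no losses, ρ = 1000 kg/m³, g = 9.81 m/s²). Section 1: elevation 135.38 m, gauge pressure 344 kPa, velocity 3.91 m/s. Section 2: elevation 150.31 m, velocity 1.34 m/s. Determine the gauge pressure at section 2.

P₂ ≈ 204 kPa

Pressure head at 1: ψ₁ = P₁/(ρg) = 344×1000 / (1000 × 9.81) = 35.07 m.
Velocity heads: v₁²/2g = 3.91²/19.62 = 0.779 m; v₂²/2g = 1.34²/19.62 = 0.092 m.
Total head H = z₁ + ψ₁ + v₁²/2g = 135.38 + 35.07 + 0.779 = 171.23 m.
ψ₂ = H − z₂ − v₂²/2g = 171.23 − 150.31 − 0.092 = 20.83 m.
P₂ = ρgψ₂ = 1000 × 9.81 × 20.83 ≈ 204 kPa.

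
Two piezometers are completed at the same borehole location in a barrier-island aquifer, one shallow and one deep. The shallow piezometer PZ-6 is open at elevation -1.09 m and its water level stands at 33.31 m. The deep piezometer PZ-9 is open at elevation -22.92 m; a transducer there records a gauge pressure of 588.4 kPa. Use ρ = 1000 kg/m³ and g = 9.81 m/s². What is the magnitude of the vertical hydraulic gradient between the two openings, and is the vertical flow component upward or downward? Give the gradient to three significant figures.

|i_v| ≈ 0.172; vertical flow is upward

Total head at PZ-6: h = 33.31 m (water level in the standpipe).
Pressure head at PZ-9: ψ = P/(ρg) = 588.4×1000 / (1000 × 9.81) = 59.98 m.
Total head at PZ-9: h = z + ψ = -22.92 + 59.98 = 37.06 m.
Δh = h(PZ-6) − h(PZ-9) = 33.31 − 37.06 = -3.75 m.
Vertical separation Δz = -1.09 − (-22.92) = 21.83 m.
|i_v| = |Δh| / Δz = 3.75 / 21.83 = 0.172.
Head is higher in the deep piezometer, so vertical flow is upward (discharge condition).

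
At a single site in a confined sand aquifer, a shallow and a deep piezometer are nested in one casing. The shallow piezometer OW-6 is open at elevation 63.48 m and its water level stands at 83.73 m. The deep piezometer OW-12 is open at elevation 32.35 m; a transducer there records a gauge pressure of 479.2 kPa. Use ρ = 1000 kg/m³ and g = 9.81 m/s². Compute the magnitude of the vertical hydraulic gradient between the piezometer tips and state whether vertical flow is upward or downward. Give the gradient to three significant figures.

|i_v| ≈ 0.0813; vertical flow is downward

Total head at OW-6: h = 83.73 m (water level in the standpipe).
Pressure head at OW-12: ψ = P/(ρg) = 479.2×1000 / (1000 × 9.81) = 48.85 m.
Total head at OW-12: h = z + ψ = 32.35 + 48.85 = 81.20 m.
Δh = h(OW-6) − h(OW-12) = 83.73 − 81.20 = 2.53 m.
Vertical separation Δz = 63.48 − 32.35 = 31.13 m.
|i_v| = |Δh| / Δz = 2.53 / 31.13 = 0.0813.
Head is higher in the shallow piezometer, so vertical flow is downward (recharge condition).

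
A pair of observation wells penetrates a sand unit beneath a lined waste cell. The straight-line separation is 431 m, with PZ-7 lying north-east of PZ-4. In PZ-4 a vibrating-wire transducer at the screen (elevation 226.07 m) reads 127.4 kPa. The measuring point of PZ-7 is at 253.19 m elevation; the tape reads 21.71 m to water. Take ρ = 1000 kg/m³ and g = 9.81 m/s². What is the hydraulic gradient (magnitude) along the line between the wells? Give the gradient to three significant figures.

i ≈ 0.0176

Pressure head at PZ-4: ψ = P/(ρg) = 127.4×1000 / (1000 × 9.81) = 12.99 m.
Total head at PZ-4: h = z + ψ = 226.07 + 12.99 = 239.06 m.
Total head at PZ-7: h = 253.19 − 21.71 = 231.48 m.
Head difference: h(PZ-4) − h(PZ-7) = 239.06 − 231.48 = 7.58 m.
Hydraulic gradient: i = |Δh| / L = 7.58 / 431 = 0.0176.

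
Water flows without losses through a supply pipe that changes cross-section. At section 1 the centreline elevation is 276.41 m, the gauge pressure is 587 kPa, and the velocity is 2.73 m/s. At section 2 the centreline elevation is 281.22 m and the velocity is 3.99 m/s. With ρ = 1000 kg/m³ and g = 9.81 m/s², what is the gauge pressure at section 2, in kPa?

Pressure head at 1: ψ₁ = P₁/(ρg) = 587×1000 / (1000 × 9.81) = 59.84 m.
Velocity heads: v₁²/2g = 2.73²/19.62 = 0.380 m; v₂²/2g = 3.99²/19.62 = 0.811 m.
Total head H = z₁ + ψ₁ + v₁²/2g = 276.41 + 59.84 + 0.380 = 336.63 m.
ψ₂ = H − z₂ − v₂²/2g = 336.63 − 281.22 − 0.811 = 54.60 m.
P₂ = ρgψ₂ = 1000 × 9.81 × 54.60 ≈ 536 kPa.

P₂ ≈ 536 kPa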